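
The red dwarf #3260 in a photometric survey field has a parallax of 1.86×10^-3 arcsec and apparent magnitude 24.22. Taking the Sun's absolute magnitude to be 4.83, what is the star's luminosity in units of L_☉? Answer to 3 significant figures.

L/L_☉ ≈ 5.07×10^-5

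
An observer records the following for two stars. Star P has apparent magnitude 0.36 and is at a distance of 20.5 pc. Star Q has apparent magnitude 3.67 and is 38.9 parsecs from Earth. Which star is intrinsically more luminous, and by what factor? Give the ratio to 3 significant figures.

Star P is more luminous, by a factor of 5.86.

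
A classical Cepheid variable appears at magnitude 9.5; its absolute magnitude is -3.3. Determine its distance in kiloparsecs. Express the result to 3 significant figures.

μ = m − M = 12.800
m − M = 5 log₁₀ d − 5
log₁₀ d = (m − M)/5 + 1 = 3.5600
d = 10^3.5600 = 3631 pc
= 3.631 kpc

d ≈ 3.63 kpc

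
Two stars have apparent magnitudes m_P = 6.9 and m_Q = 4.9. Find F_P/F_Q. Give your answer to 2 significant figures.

Δm = 6.9 − (4.9) = 2.0
Flux ratio = 10^(−0.4 Δm) = 10^(−0.4 × 2.0) = 10^-0.800 = 0.1585

F_P/F_Q ≈ 0.16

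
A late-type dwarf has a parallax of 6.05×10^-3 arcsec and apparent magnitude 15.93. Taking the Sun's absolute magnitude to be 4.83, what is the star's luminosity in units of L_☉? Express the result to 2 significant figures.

L/L_☉ ≈ 9.9×10^-3

d = 1/p = 1/6.05×10^-3″ = 165.3 pc
M = m − 5 log₁₀ d + 5 = 15.93 − 5·2.2182 + 5 = 9.839
M − M_☉ = 9.839 − 4.83 = 5.009
L/L_☉ = 10^(−0.4 × 5.009) = 9.919×10^-3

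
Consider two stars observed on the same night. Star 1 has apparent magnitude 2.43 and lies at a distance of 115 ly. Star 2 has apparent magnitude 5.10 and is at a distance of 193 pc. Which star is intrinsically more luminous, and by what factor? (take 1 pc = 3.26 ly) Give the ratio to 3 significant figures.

Star 1: d = 115 ly / 3.26 = 35.28 pc
Star 1: M = m − 5 log₁₀ d + 5 = 2.43 − 5·1.5475 + 5 = -0.307
Star 2: M = m − 5 log₁₀ d + 5 = 5.10 − 5·2.2856 + 5 = -1.328
ΔM = M_1 − M_2 = -0.307 − (-1.328) = 1.020; smaller M is more luminous → Star 2.
L ratio = 10^(0.4 |ΔM|) = 10^0.408 = 2.559

Star 2 is more luminous, by a factor of 2.56.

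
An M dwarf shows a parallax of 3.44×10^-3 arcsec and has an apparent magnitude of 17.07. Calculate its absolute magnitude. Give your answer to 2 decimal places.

M ≈ 9.75

d = 1/p = 1/3.44×10^-3″ = 290.7 pc
5 log₁₀(d/10 pc) = 5 log₁₀(290.7) − 5 = 7.317
M = m − 5 log₁₀(d/10) = 17.07 − 7.317 = 9.753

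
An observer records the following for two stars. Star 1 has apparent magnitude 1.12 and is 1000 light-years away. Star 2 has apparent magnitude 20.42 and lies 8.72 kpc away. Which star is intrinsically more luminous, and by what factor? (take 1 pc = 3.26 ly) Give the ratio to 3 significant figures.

Star 1: d = 1000 ly / 3.26 = 306.7 pc
Star 1: M = m − 5 log₁₀ d + 5 = 1.12 − 5·2.4868 + 5 = -6.314
Star 2: d = 8.72 kpc = 8720 pc
Star 2: M = m − 5 log₁₀ d + 5 = 20.42 − 5·3.9405 + 5 = 5.717
ΔM = M_1 − M_2 = -6.314 − (5.717) = -12.031; smaller M is more luminous → Star 1.
L ratio = 10^(0.4 |ΔM|) = 10^4.813 = 64940

Star 1 is more luminous, by a factor of 64900.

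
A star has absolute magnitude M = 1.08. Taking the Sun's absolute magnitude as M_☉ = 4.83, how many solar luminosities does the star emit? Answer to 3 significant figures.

L/L_☉ ≈ 31.6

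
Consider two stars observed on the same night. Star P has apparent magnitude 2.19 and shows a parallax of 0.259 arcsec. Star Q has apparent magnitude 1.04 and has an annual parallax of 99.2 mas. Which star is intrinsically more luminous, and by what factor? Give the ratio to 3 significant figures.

Star Q is more luminous, by a factor of 19.7.

Star P: d = 1/p = 1/0.259″ = 3.861 pc
Star P: M = m − 5 log₁₀ d + 5 = 2.19 − 5·0.5867 + 5 = 4.256
Star Q: p = 99.2 mas = 0.0992″ → d = 1/p = 10.08 pc
Star Q: M = m − 5 log₁₀ d + 5 = 1.04 − 5·1.0035 + 5 = 1.023
ΔM = M_P − M_Q = 4.256 − (1.023) = 3.234; smaller M is more luminous → Star Q.
L ratio = 10^(0.4 |ΔM|) = 10^1.294 = 19.66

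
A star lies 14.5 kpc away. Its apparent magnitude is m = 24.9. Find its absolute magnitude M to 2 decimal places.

M ≈ 9.09

d = 14.5 kpc = 14500 pc
5 log₁₀(d/10 pc) = 5 log₁₀(14500) − 5 = 15.807
M = m − 5 log₁₀(d/10) = 24.9 − 15.807 = 9.093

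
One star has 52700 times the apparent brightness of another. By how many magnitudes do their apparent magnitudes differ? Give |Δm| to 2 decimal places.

|Δm| ≈ 11.80

Pogson: Δm = −2.5 log₁₀(ratio) = −2.5 log₁₀(52700) = −2.5 × 4.7218 = -11.805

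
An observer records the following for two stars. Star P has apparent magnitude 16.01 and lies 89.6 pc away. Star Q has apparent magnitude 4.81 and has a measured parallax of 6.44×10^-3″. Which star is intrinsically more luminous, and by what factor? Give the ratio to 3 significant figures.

Star Q is more luminous, by a factor of 90700.

Star P: M = m − 5 log₁₀ d + 5 = 16.01 − 5·1.9523 + 5 = 11.248
Star Q: d = 1/p = 1/6.44×10^-3″ = 155.3 pc
Star Q: M = m − 5 log₁₀ d + 5 = 4.81 − 5·2.1911 + 5 = -1.146
ΔM = M_P − M_Q = 11.248 − (-1.146) = 12.394; smaller M is more luminous → Star Q.
L ratio = 10^(0.4 |ΔM|) = 10^4.958 = 90700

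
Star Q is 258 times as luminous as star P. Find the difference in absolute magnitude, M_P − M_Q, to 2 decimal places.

M_P − M_Q ≈ 6.03

Pogson: ΔM = −2.5 log₁₀(ratio) = −2.5 log₁₀(258) = −2.5 × 2.4116 = -6.029
Star Q is brighter so has the smaller magnitude: M_P − M_Q is positive.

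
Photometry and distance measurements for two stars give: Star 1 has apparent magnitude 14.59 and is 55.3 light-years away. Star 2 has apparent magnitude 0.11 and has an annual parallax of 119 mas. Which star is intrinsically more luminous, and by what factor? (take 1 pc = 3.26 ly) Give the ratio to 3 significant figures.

Star 2 is more luminous, by a factor of 152000.

Star 1: d = 55.3 ly / 3.26 = 16.96 pc
Star 1: M = m − 5 log₁₀ d + 5 = 14.59 − 5·1.2295 + 5 = 13.442
Star 2: p = 119 mas = 0.119″ → d = 1/p = 8.403 pc
Star 2: M = m − 5 log₁₀ d + 5 = 0.11 − 5·0.9245 + 5 = 0.488
ΔM = M_1 − M_2 = 13.442 − (0.488) = 12.955; smaller M is more luminous → Star 2.
L ratio = 10^(0.4 |ΔM|) = 10^5.182 = 152000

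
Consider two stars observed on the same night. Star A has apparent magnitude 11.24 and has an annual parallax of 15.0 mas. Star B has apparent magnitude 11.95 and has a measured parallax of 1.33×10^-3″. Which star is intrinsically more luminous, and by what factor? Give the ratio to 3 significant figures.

Star A: p = 15.0 mas = 0.0150″ → d = 1/p = 66.67 pc
Star A: M = m − 5 log₁₀ d + 5 = 11.24 − 5·1.8239 + 5 = 7.120
Star B: d = 1/p = 1/1.33×10^-3″ = 751.9 pc
Star B: M = m − 5 log₁₀ d + 5 = 11.95 − 5·2.8761 + 5 = 2.569
ΔM = M_A − M_B = 7.120 − (2.569) = 4.551; smaller M is more luminous → Star B.
L ratio = 10^(0.4 |ΔM|) = 10^1.820 = 66.14

Star B is more luminous, by a factor of 66.1.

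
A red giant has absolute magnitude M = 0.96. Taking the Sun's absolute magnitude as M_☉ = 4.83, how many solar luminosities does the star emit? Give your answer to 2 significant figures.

M − M_☉ = 0.96 − 4.83 = -3.870
L/L_☉ = 10^(−0.4 (M − M_☉)) = 10^1.548 = 35.32

L/L_☉ ≈ 35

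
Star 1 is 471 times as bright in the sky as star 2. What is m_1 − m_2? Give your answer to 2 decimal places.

Pogson: Δm = −2.5 log₁₀(ratio) = −2.5 log₁₀(471) = −2.5 × 2.6730 = -6.683
Star 1 is brighter, so it has the smaller magnitude: the difference is negative.

m_1 − m_2 ≈ -6.68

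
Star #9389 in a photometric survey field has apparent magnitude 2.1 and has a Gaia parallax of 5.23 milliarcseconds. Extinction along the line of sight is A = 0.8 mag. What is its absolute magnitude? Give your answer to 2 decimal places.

p = 5.23 mas = 5.23×10^-3″ → d = 1/p = 191.2 pc
5 log₁₀(d/10 pc) = 5 log₁₀(191.2) − 5 = 6.407
M = m − 5 log₁₀(d/10) − A = 2.1 − 6.407 − 0.8 = -5.107

M ≈ -5.11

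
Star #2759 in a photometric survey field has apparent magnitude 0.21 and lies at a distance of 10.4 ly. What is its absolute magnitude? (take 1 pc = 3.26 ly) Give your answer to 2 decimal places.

d = 10.4 ly / 3.26 = 3.190 pc
5 log₁₀(d/10 pc) = 5 log₁₀(3.190) − 5 = -2.481
M = m − 5 log₁₀(d/10) = 0.21 + 2.481 = 2.691

M ≈ 2.69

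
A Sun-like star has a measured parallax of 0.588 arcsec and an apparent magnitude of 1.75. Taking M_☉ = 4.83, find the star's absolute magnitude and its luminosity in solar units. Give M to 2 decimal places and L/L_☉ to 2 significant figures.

M ≈ 5.60; L/L_☉ ≈ 0.49

d = 1/p = 1/0.588″ = 1.701 pc
M = m − 5 log₁₀ d + 5 = 1.75 − 5·0.2306 + 5 = 5.597
M − M_☉ = 5.597 − 4.83 = 0.767
L/L_☉ = 10^(−0.4 × 0.767) = 0.4935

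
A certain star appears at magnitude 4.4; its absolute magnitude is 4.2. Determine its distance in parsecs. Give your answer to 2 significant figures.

Distance modulus: m − M = 4.4 − (4.2) = 0.200
m − M = 5 log₁₀ d − 5
log₁₀ d = (m − M)/5 + 1 = 1.0400
d = 10^1.0400 = 10.96 pc

d ≈ 11 pc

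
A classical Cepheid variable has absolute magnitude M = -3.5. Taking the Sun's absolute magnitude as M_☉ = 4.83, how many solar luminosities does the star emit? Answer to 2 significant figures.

L/L_☉ ≈ 2100

M − M_☉ = -3.5 − 4.83 = -8.330
L/L_☉ = 10^(−0.4 (M − M_☉)) = 10^3.332 = 2148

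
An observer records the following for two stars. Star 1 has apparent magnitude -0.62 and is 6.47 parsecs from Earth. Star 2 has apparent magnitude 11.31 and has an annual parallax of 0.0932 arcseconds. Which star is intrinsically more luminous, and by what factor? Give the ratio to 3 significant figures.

Star 1 is more luminous, by a factor of 21500.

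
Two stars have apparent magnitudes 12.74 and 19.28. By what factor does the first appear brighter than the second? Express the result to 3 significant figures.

413

Magnitude difference = -6.54
Flux ratio = 10^(−0.4 Δm) = 10^(−0.4 × -6.54) = 10^2.616 = 413.0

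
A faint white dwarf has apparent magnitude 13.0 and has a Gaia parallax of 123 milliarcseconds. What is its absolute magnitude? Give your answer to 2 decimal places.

M ≈ 13.45

p = 123 mas = 0.123″ → d = 1/p = 8.130 pc
5 log₁₀(d/10 pc) = 5 log₁₀(8.130) − 5 = -0.450
M = m − 5 log₁₀(d/10) = 13.0 + 0.450 = 13.450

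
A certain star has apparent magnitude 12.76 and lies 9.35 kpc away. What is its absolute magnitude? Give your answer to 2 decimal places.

M ≈ -2.09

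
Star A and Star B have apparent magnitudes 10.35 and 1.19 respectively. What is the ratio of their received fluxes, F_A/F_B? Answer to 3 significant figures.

F_A/F_B ≈ 2.17×10^-4

Δm = 10.35 − (1.19) = 9.16
Flux ratio = 10^(−0.4 Δm) = 10^(−0.4 × 9.16) = 10^-3.664 = 2.168×10^-4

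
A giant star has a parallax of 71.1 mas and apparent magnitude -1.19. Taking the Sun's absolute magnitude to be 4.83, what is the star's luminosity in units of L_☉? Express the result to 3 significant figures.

L/L_☉ ≈ 506

d = 1/p = 1000/71.1 mas = 14.06 pc
M = m − 5 log₁₀ d + 5 = -1.19 − 5·1.1481 + 5 = -1.931
M − M_☉ = -1.931 − 4.83 = -6.761
L/L_☉ = 10^(−0.4 × -6.761) = 506.1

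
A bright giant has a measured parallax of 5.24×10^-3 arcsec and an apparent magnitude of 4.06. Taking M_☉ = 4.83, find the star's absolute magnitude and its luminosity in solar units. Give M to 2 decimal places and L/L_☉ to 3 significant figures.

M ≈ -2.34; L/L_☉ ≈ 740

d = 1/p = 1/5.24×10^-3″ = 190.8 pc
M = m − 5 log₁₀ d + 5 = 4.06 − 5·2.2807 + 5 = -2.343
M − M_☉ = -2.343 − 4.83 = -7.173
L/L_☉ = 10^(−0.4 × -7.173) = 740.2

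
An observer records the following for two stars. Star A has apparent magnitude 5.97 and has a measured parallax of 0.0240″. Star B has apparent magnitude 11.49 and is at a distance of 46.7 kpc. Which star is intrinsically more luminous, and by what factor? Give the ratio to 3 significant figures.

Star B is more luminous, by a factor of 7780.

Star A: d = 1/p = 1/0.0240″ = 41.67 pc
Star A: M = m − 5 log₁₀ d + 5 = 5.97 − 5·1.6198 + 5 = 2.871
Star B: d = 46.7 kpc = 46700 pc
Star B: M = m − 5 log₁₀ d + 5 = 11.49 − 5·4.6693 + 5 = -6.857
ΔM = M_A − M_B = 2.871 − (-6.857) = 9.728; smaller M is more luminous → Star B.
L ratio = 10^(0.4 |ΔM|) = 10^3.891 = 7781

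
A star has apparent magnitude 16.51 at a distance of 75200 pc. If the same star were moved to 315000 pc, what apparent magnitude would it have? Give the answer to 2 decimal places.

m ≈ 19.62

Flux ∝ 1/d², so Δm = 5 log₁₀(d₂/d₁) = 5 log₁₀(315000/75200) = 3.110
m₂ = m₁ + Δm = 16.51 + (3.110) = 19.620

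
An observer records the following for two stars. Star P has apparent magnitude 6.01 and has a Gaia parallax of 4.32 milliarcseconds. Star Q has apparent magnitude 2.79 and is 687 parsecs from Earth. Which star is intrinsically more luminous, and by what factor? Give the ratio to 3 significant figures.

Star P: p = 4.32 mas = 4.32×10^-3″ → d = 1/p = 231.5 pc
Star P: M = m − 5 log₁₀ d + 5 = 6.01 − 5·2.3645 + 5 = -0.813
Star Q: M = m − 5 log₁₀ d + 5 = 2.79 − 5·2.8370 + 5 = -6.395
ΔM = M_P − M_Q = -0.813 − (-6.395) = 5.582; smaller M is more luminous → Star Q.
L ratio = 10^(0.4 |ΔM|) = 10^2.233 = 171.0

Star Q is more luminous, by a factor of 171.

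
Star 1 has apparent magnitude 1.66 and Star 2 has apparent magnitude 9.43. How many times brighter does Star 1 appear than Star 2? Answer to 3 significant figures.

1280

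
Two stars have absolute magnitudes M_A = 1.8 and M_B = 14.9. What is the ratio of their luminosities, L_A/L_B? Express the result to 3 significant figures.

ΔM = M_A − M_B = -13.1
L_A/L_B = 10^(−0.4 ΔM) = 10^5.240 = 173800

L_A/L_B ≈ 174000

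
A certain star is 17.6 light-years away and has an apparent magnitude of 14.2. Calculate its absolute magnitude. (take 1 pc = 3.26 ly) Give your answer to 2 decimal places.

d = 17.6 ly / 3.26 = 5.399 pc
5 log₁₀(d/10 pc) = 5 log₁₀(5.399) − 5 = -1.339
M = m − 5 log₁₀(d/10) = 14.2 + 1.339 = 15.539

M ≈ 15.54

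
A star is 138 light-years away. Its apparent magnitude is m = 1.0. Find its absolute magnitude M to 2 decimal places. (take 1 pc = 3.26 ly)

d = 138 ly / 3.26 = 42.33 pc
5 log₁₀(d/10 pc) = 5 log₁₀(42.33) − 5 = 3.133
M = m − 5 log₁₀(d/10) = 1.0 − 3.133 = -2.133

M ≈ -2.13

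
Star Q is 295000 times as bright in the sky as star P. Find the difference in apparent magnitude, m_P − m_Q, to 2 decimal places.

Pogson: Δm = −2.5 log₁₀(ratio) = −2.5 log₁₀(295000) = −2.5 × 5.4698 = -13.675
Star Q is brighter so has the smaller magnitude: m_P − m_Q is positive.

m_P − m_Q ≈ 13.67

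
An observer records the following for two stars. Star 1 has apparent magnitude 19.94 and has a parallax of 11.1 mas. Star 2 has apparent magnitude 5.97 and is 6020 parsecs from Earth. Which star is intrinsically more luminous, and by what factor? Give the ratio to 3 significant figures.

Star 1: p = 11.1 mas = 0.0111″ → d = 1/p = 90.09 pc
Star 1: M = m − 5 log₁₀ d + 5 = 19.94 − 5·1.9547 + 5 = 15.167
Star 2: M = m − 5 log₁₀ d + 5 = 5.97 − 5·3.7796 + 5 = -7.928
ΔM = M_1 − M_2 = 15.167 − (-7.928) = 23.095; smaller M is more luminous → Star 2.
L ratio = 10^(0.4 |ΔM|) = 10^9.238 = 1.729×10^9

Star 2 is more luminous, by a factor of 1.73×10^9.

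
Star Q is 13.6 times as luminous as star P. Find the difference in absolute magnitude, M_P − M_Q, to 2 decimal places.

Pogson: ΔM = −2.5 log₁₀(ratio) = −2.5 log₁₀(13.6) = −2.5 × 1.1335 = -2.834
Star Q is brighter so has the smaller magnitude: M_P − M_Q is positive.

M_P − M_Q ≈ 2.83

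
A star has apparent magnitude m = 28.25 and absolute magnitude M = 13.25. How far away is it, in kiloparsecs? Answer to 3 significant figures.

d ≈ 10.0 kpc

Distance modulus: m − M = 28.25 − (13.25) = 15.000
m − M = 5 log₁₀ d − 5
log₁₀ d = (m − M)/5 + 1 = 4.0000
d = 10^4.0000 = 10000 pc
= 10.00 kpc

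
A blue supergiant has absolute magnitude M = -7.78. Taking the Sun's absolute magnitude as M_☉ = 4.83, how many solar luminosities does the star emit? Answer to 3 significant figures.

M − M_☉ = -7.78 − 4.83 = -12.610
L/L_☉ = 10^(−0.4 (M − M_☉)) = 10^5.044 = 110700

L/L_☉ ≈ 111000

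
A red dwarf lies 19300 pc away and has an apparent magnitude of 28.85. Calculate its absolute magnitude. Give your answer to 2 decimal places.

M ≈ 12.42

5 log₁₀(d/10 pc) = 5 log₁₀(19300) − 5 = 16.428
M = m − 5 log₁₀(d/10) = 28.85 − 16.428 = 12.422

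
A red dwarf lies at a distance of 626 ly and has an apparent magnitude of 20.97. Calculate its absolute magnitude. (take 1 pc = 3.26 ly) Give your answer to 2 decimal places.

d = 626 ly / 3.26 = 192.0 pc
5 log₁₀(d/10 pc) = 5 log₁₀(192.0) − 5 = 6.417
M = m − 5 log₁₀(d/10) = 20.97 − 6.417 = 14.553

M ≈ 14.55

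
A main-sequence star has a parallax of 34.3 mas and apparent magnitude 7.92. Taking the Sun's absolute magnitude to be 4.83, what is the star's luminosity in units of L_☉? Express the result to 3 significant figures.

L/L_☉ ≈ 0.494

d = 1/p = 1000/34.3 mas = 29.15 pc
M = m − 5 log₁₀ d + 5 = 7.92 − 5·1.4647 + 5 = 5.596
M − M_☉ = 5.596 − 4.83 = 0.766
L/L_☉ = 10^(−0.4 × 0.766) = 0.4936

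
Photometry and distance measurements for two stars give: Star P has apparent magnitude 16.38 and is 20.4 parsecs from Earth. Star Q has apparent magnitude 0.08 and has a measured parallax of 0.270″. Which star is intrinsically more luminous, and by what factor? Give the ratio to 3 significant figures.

Star P: M = m − 5 log₁₀ d + 5 = 16.38 − 5·1.3096 + 5 = 14.832
Star Q: d = 1/p = 1/0.270″ = 3.704 pc
Star Q: M = m − 5 log₁₀ d + 5 = 0.08 − 5·0.5686 + 5 = 2.237
ΔM = M_P − M_Q = 14.832 − (2.237) = 12.595; smaller M is more luminous → Star Q.
L ratio = 10^(0.4 |ΔM|) = 10^5.038 = 109100

Star Q is more luminous, by a factor of 109000.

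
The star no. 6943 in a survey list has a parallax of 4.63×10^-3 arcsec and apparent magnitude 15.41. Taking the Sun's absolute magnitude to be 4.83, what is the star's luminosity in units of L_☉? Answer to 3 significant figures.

d = 1/p = 1/4.63×10^-3″ = 216.0 pc
M = m − 5 log₁₀ d + 5 = 15.41 − 5·2.3344 + 5 = 8.738
M − M_☉ = 8.738 − 4.83 = 3.908
L/L_☉ = 10^(−0.4 × 3.908) = 0.02734

L/L_☉ ≈ 0.0273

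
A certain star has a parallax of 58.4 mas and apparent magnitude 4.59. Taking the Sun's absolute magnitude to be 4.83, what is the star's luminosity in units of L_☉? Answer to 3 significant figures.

d = 1/p = 1000/58.4 mas = 17.12 pc
M = m − 5 log₁₀ d + 5 = 4.59 − 5·1.2336 + 5 = 3.422
M − M_☉ = 3.422 − 4.83 = -1.408
L/L_☉ = 10^(−0.4 × -1.408) = 3.657

L/L_☉ ≈ 3.66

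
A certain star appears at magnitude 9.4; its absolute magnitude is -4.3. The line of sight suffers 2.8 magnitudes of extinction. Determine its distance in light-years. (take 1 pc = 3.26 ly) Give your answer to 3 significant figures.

d ≈ 4930 ly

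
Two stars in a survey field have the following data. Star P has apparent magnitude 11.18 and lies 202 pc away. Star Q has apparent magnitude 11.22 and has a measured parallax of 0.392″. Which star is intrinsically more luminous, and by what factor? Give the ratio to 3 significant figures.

Star P: M = m − 5 log₁₀ d + 5 = 11.18 − 5·2.3054 + 5 = 4.653
Star Q: d = 1/p = 1/0.392″ = 2.551 pc
Star Q: M = m − 5 log₁₀ d + 5 = 11.22 − 5·0.4067 + 5 = 14.186
ΔM = M_P − M_Q = 4.653 − (14.186) = -9.533; smaller M is more luminous → Star P.
L ratio = 10^(0.4 |ΔM|) = 10^3.813 = 6505

Star P is more luminous, by a factor of 6510.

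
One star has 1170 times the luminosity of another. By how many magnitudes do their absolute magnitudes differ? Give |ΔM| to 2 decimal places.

|ΔM| ≈ 7.67

Pogson: ΔM = −2.5 log₁₀(ratio) = −2.5 log₁₀(1170) = −2.5 × 3.0682 = -7.670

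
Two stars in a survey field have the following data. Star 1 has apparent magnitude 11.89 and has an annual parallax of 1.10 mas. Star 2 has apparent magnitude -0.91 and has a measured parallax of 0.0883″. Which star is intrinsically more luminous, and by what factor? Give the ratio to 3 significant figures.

Star 2 is more luminous, by a factor of 20.5.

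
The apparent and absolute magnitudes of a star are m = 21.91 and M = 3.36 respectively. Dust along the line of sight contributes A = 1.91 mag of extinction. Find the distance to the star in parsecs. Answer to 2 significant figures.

d ≈ 21000 pc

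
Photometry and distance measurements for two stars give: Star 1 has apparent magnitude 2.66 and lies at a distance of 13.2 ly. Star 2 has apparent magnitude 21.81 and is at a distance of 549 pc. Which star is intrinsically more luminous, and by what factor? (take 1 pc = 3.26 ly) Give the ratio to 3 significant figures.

Star 1: d = 13.2 ly / 3.26 = 4.049 pc
Star 1: M = m − 5 log₁₀ d + 5 = 2.66 − 5·0.6074 + 5 = 4.623
Star 2: M = m − 5 log₁₀ d + 5 = 21.81 − 5·2.7396 + 5 = 13.112
ΔM = M_1 − M_2 = 4.623 − (13.112) = -8.489; smaller M is more luminous → Star 1.
L ratio = 10^(0.4 |ΔM|) = 10^3.396 = 2486

Star 1 is more luminous, by a factor of 2490.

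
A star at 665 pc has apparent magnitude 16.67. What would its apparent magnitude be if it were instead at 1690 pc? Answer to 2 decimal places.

m ≈ 18.70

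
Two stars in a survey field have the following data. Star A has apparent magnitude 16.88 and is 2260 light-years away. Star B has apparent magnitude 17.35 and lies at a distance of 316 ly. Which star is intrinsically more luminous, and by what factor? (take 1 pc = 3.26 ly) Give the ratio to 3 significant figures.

Star A is more luminous, by a factor of 78.9.

Star A: d = 2260 ly / 3.26 = 693.3 pc
Star A: M = m − 5 log₁₀ d + 5 = 16.88 − 5·2.8409 + 5 = 7.676
Star B: d = 316 ly / 3.26 = 96.93 pc
Star B: M = m − 5 log₁₀ d + 5 = 17.35 − 5·1.9865 + 5 = 12.418
ΔM = M_A − M_B = 7.676 − (12.418) = -4.742; smaller M is more luminous → Star A.
L ratio = 10^(0.4 |ΔM|) = 10^1.897 = 78.86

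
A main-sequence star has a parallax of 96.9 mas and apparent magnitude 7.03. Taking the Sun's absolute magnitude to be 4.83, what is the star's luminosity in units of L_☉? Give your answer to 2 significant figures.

L/L_☉ ≈ 0.14

d = 1/p = 1000/96.9 mas = 10.32 pc
M = m − 5 log₁₀ d + 5 = 7.03 − 5·1.0137 + 5 = 6.962
M − M_☉ = 6.962 − 4.83 = 2.132
L/L_☉ = 10^(−0.4 × 2.132) = 0.1404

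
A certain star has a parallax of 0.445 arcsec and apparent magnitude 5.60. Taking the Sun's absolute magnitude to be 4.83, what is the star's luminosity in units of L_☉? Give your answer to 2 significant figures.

d = 1/p = 1/0.445″ = 2.247 pc
M = m − 5 log₁₀ d + 5 = 5.60 − 5·0.3516 + 5 = 8.842
M − M_☉ = 8.842 − 4.83 = 4.012
L/L_☉ = 10^(−0.4 × 4.012) = 0.02485

L/L_☉ ≈ 0.025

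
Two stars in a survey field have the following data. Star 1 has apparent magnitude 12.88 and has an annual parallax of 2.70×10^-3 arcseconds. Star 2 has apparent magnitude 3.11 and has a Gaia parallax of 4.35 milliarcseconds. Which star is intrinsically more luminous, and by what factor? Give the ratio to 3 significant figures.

Star 1: d = 1/p = 1/2.70×10^-3″ = 370.4 pc
Star 1: M = m − 5 log₁₀ d + 5 = 12.88 − 5·2.5686 + 5 = 5.037
Star 2: p = 4.35 mas = 4.35×10^-3″ → d = 1/p = 229.9 pc
Star 2: M = m − 5 log₁₀ d + 5 = 3.11 − 5·2.3615 + 5 = -3.698
ΔM = M_1 − M_2 = 5.037 − (-3.698) = 8.734; smaller M is more luminous → Star 2.
L ratio = 10^(0.4 |ΔM|) = 10^3.494 = 3117

Star 2 is more luminous, by a factor of 3120.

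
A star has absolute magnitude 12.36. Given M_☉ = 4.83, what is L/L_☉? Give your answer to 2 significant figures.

L/L_☉ ≈ 9.7×10^-4

M − M_☉ = 12.36 − 4.83 = 7.530
L/L_☉ = 10^(−0.4 (M − M_☉)) = 10^-3.012 = 9.727×10^-4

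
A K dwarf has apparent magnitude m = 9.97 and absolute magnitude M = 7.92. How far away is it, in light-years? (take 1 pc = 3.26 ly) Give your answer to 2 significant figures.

μ = m − M = 2.050
m − M = 5 log₁₀ d − 5
log₁₀ d = (m − M)/5 + 1 = 1.4100
d = 10^1.4100 = 25.70 pc
= 83.79 ly

d ≈ 84 ly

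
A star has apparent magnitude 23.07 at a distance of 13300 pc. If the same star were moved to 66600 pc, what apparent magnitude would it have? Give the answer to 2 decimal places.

m ≈ 26.57

Flux ∝ 1/d², so Δm = 5 log₁₀(d₂/d₁) = 5 log₁₀(66600/13300) = 3.498
m₂ = m₁ + Δm = 23.07 + (3.498) = 26.568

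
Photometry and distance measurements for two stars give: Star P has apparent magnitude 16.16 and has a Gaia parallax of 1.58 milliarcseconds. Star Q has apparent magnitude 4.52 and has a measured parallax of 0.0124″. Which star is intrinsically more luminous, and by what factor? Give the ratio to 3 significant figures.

Star P: p = 1.58 mas = 1.58×10^-3″ → d = 1/p = 632.9 pc
Star P: M = m − 5 log₁₀ d + 5 = 16.16 − 5·2.8013 + 5 = 7.153
Star Q: d = 1/p = 1/0.0124″ = 80.65 pc
Star Q: M = m − 5 log₁₀ d + 5 = 4.52 − 5·1.9066 + 5 = -0.013
ΔM = M_P − M_Q = 7.153 − (-0.013) = 7.166; smaller M is more luminous → Star Q.
L ratio = 10^(0.4 |ΔM|) = 10^2.866 = 735.3

Star Q is more luminous, by a factor of 735.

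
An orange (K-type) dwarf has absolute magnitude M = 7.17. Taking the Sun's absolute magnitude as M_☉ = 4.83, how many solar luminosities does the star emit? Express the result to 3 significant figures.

L/L_☉ ≈ 0.116

M − M_☉ = 7.17 − 4.83 = 2.340
L/L_☉ = 10^(−0.4 (M − M_☉)) = 10^-0.936 = 0.1159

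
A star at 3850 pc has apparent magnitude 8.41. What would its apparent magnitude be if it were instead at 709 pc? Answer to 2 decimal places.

Flux ∝ 1/d², so Δm = 5 log₁₀(d₂/d₁) = 5 log₁₀(709/3850) = -3.674
m₂ = m₁ + Δm = 8.41 + (-3.674) = 4.736

m ≈ 4.74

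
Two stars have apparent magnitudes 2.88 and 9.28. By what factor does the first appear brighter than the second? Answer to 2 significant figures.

360

Magnitude difference = -6.40
Flux ratio = 10^(−0.4 Δm) = 10^(−0.4 × -6.40) = 10^2.560 = 363.1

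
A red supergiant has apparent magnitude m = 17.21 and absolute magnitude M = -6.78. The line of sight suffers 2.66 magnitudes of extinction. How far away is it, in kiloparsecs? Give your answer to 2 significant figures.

m − M = 5 log₁₀(d/10 pc) + A  ⇒  17.21 − (-6.78) − 2.66 = 5 log₁₀(d/10)
21.330 = 5 log₁₀(d/10)
log₁₀ d = (m − M − A)/5 + 1 = 5.2660
d = 10^5.2660 = 184500 pc
= 184.5 kpc

d ≈ 180 kpc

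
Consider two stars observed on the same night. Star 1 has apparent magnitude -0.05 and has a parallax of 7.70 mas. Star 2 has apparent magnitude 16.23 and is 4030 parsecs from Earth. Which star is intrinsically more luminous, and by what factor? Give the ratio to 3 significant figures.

Star 1 is more luminous, by a factor of 3380.

Star 1: p = 7.70 mas = 7.70×10^-3″ → d = 1/p = 129.9 pc
Star 1: M = m − 5 log₁₀ d + 5 = -0.05 − 5·2.1135 + 5 = -5.618
Star 2: M = m − 5 log₁₀ d + 5 = 16.23 − 5·3.6053 + 5 = 3.203
ΔM = M_1 − M_2 = -5.618 − (3.203) = -8.821; smaller M is more luminous → Star 1.
L ratio = 10^(0.4 |ΔM|) = 10^3.528 = 3376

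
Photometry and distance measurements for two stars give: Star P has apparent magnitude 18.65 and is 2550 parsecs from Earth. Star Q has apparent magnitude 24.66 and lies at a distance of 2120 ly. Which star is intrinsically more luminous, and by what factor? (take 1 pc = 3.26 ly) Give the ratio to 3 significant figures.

Star P is more luminous, by a factor of 3900.

Star P: M = m − 5 log₁₀ d + 5 = 18.65 − 5·3.4065 + 5 = 6.617
Star Q: d = 2120 ly / 3.26 = 650.3 pc
Star Q: M = m − 5 log₁₀ d + 5 = 24.66 − 5·2.8131 + 5 = 15.594
ΔM = M_P − M_Q = 6.617 − (15.594) = -8.977; smaller M is more luminous → Star P.
L ratio = 10^(0.4 |ΔM|) = 10^3.591 = 3898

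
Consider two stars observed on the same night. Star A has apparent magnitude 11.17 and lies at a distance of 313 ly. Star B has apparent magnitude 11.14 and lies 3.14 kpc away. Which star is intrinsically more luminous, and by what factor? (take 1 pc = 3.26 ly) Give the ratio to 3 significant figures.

Star A: d = 313 ly / 3.26 = 96.01 pc
Star A: M = m − 5 log₁₀ d + 5 = 11.17 − 5·1.9823 + 5 = 6.258
Star B: d = 3.14 kpc = 3140 pc
Star B: M = m − 5 log₁₀ d + 5 = 11.14 − 5·3.4969 + 5 = -1.345
ΔM = M_A − M_B = 6.258 − (-1.345) = 7.603; smaller M is more luminous → Star B.
L ratio = 10^(0.4 |ΔM|) = 10^3.041 = 1100

Star B is more luminous, by a factor of 1100.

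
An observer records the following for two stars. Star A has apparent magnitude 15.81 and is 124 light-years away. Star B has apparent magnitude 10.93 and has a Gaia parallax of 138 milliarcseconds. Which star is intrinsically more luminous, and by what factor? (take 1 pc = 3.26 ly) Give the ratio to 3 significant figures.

Star A: d = 124 ly / 3.26 = 38.04 pc
Star A: M = m − 5 log₁₀ d + 5 = 15.81 − 5·1.5802 + 5 = 12.909
Star B: p = 138 mas = 0.138″ → d = 1/p = 7.246 pc
Star B: M = m − 5 log₁₀ d + 5 = 10.93 − 5·0.8601 + 5 = 11.629
ΔM = M_A − M_B = 12.909 − (11.629) = 1.280; smaller M is more luminous → Star B.
L ratio = 10^(0.4 |ΔM|) = 10^0.512 = 3.250

Star B is more luminous, by a factor of 3.25.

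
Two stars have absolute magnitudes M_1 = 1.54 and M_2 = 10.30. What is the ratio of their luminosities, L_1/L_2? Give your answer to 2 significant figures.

L_1/L_2 ≈ 3200

ΔM = M_1 − M_2 = -8.76
L_1/L_2 = 10^(−0.4 ΔM) = 10^3.504 = 3192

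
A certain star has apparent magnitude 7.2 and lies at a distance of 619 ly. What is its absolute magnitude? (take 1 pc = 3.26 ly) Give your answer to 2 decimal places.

d = 619 ly / 3.26 = 189.9 pc
5 log₁₀(d/10 pc) = 5 log₁₀(189.9) − 5 = 6.392
M = m − 5 log₁₀(d/10) = 7.2 − 6.392 = 0.808

M ≈ 0.81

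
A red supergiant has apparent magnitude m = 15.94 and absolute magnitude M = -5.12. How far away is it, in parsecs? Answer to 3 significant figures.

μ = m − M = 21.060
m − M = 5 log₁₀ d − 5
log₁₀ d = (m − M)/5 + 1 = 5.2120
d = 10^5.2120 = 162900 pc

d ≈ 163000 pc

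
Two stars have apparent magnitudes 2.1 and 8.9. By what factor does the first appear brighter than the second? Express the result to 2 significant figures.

Magnitude difference = -6.8
Flux ratio = 10^(−0.4 Δm) = 10^(−0.4 × -6.8) = 10^2.720 = 524.8

520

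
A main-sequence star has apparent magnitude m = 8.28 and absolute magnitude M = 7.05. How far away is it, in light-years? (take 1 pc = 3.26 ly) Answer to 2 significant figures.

μ = m − M = 1.230
m − M = 5 log₁₀ d − 5
log₁₀ d = (m − M)/5 + 1 = 1.2460
d = 10^1.2460 = 17.62 pc
= 57.44 ly

d ≈ 57 ly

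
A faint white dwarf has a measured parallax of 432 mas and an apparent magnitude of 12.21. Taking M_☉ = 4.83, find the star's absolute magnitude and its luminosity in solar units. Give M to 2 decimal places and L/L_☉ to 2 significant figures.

M ≈ 15.39; L/L_☉ ≈ 6.0×10^-5

d = 1/p = 1000/432 mas = 2.315 pc
M = m − 5 log₁₀ d + 5 = 12.21 − 5·0.3645 + 5 = 15.387
M − M_☉ = 15.387 − 4.83 = 10.557
L/L_☉ = 10^(−0.4 × 10.557) = 5.985×10^-5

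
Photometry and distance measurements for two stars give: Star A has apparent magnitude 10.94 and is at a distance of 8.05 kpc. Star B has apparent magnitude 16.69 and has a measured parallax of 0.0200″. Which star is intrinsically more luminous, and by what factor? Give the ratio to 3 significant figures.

Star A: d = 8.05 kpc = 8050 pc
Star A: M = m − 5 log₁₀ d + 5 = 10.94 − 5·3.9058 + 5 = -3.589
Star B: d = 1/p = 1/0.0200″ = 50.00 pc
Star B: M = m − 5 log₁₀ d + 5 = 16.69 − 5·1.6990 + 5 = 13.195
ΔM = M_A − M_B = -3.589 − (13.195) = -16.784; smaller M is more luminous → Star A.
L ratio = 10^(0.4 |ΔM|) = 10^6.714 = 5.172×10^6

Star A is more luminous, by a factor of 5.17×10^6.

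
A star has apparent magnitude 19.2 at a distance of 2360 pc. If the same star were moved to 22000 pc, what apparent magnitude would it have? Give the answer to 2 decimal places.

m ≈ 24.05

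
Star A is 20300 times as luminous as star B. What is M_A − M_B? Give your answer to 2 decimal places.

M_A − M_B ≈ -10.77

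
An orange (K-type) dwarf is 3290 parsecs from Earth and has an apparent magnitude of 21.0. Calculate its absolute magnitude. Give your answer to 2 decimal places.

5 log₁₀(d/10 pc) = 5 log₁₀(3290) − 5 = 12.586
M = m − 5 log₁₀(d/10) = 21.0 − 12.586 = 8.414

M ≈ 8.41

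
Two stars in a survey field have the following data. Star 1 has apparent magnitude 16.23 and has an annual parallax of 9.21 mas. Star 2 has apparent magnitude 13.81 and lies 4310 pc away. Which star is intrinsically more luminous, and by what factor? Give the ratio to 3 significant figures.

Star 1: p = 9.21 mas = 9.21×10^-3″ → d = 1/p = 108.6 pc
Star 1: M = m − 5 log₁₀ d + 5 = 16.23 − 5·2.0357 + 5 = 11.051
Star 2: M = m − 5 log₁₀ d + 5 = 13.81 − 5·3.6345 + 5 = 0.638
ΔM = M_1 − M_2 = 11.051 − (0.638) = 10.414; smaller M is more luminous → Star 2.
L ratio = 10^(0.4 |ΔM|) = 10^4.165 = 14640

Star 2 is more luminous, by a factor of 14600.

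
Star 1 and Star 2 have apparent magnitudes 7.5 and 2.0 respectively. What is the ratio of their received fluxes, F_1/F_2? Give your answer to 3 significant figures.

F_1/F_2 ≈ 6.31×10^-3

Δm = 7.5 − (2.0) = 5.5
Flux ratio = 10^(−0.4 Δm) = 10^(−0.4 × 5.5) = 10^-2.200 = 6.310×10^-3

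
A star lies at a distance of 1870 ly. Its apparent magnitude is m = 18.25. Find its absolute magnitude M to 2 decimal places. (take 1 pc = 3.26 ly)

d = 1870 ly / 3.26 = 573.6 pc
5 log₁₀(d/10 pc) = 5 log₁₀(573.6) − 5 = 8.793
M = m − 5 log₁₀(d/10) = 18.25 − 8.793 = 9.457

M ≈ 9.46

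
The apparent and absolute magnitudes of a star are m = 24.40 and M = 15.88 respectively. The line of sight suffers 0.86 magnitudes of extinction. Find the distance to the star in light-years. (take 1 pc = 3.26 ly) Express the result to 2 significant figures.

d ≈ 1100 ly

m − M = 5 log₁₀(d/10 pc) + A  ⇒  24.40 − (15.88) − 0.86 = 5 log₁₀(d/10)
7.660 = 5 log₁₀(d/10)
log₁₀ d = (m − M − A)/5 + 1 = 2.5320
d = 10^2.5320 = 340.4 pc
= 1110 ly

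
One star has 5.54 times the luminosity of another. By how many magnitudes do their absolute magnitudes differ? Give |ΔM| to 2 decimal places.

Pogson: ΔM = −2.5 log₁₀(ratio) = −2.5 log₁₀(5.54) = −2.5 × 0.7435 = -1.859

|ΔM| ≈ 1.86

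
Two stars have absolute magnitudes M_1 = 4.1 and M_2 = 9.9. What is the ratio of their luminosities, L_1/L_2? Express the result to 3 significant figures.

L_1/L_2 ≈ 209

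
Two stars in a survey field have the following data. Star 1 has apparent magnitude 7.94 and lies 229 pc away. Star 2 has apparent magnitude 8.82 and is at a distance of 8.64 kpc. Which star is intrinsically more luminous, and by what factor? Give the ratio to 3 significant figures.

Star 1: M = m − 5 log₁₀ d + 5 = 7.94 − 5·2.3598 + 5 = 1.141
Star 2: d = 8.64 kpc = 8640 pc
Star 2: M = m − 5 log₁₀ d + 5 = 8.82 − 5·3.9365 + 5 = -5.863
ΔM = M_1 − M_2 = 1.141 − (-5.863) = 7.003; smaller M is more luminous → Star 2.
L ratio = 10^(0.4 |ΔM|) = 10^2.801 = 632.9

Star 2 is more luminous, by a factor of 633.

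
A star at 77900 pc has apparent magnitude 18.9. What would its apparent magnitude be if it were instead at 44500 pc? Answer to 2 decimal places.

Flux ∝ 1/d², so Δm = 5 log₁₀(d₂/d₁) = 5 log₁₀(44500/77900) = -1.216
m₂ = m₁ + Δm = 18.9 + (-1.216) = 17.684

m ≈ 17.68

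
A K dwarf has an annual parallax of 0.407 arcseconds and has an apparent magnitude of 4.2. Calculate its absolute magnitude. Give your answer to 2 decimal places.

M ≈ 7.25

d = 1/p = 1/0.407″ = 2.457 pc
5 log₁₀(d/10 pc) = 5 log₁₀(2.457) − 5 = -3.048
M = m − 5 log₁₀(d/10) = 4.2 + 3.048 = 7.248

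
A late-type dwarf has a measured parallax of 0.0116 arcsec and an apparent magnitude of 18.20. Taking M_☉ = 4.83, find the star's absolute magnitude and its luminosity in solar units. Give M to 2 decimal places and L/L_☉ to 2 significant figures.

d = 1/p = 1/0.0116″ = 86.21 pc
M = m − 5 log₁₀ d + 5 = 18.20 − 5·1.9355 + 5 = 13.522
M − M_☉ = 13.522 − 4.83 = 8.692
L/L_☉ = 10^(−0.4 × 8.692) = 3.335×10^-4

M ≈ 13.52; L/L_☉ ≈ 3.3×10^-4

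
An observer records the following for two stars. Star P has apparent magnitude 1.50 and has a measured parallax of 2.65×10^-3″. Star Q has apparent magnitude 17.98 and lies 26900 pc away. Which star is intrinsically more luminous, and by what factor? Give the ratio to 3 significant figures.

Star P is more luminous, by a factor of 769.

Star P: d = 1/p = 1/2.65×10^-3″ = 377.4 pc
Star P: M = m − 5 log₁₀ d + 5 = 1.50 − 5·2.5768 + 5 = -6.384
Star Q: M = m − 5 log₁₀ d + 5 = 17.98 − 5·4.4298 + 5 = 0.831
ΔM = M_P − M_Q = -6.384 − (0.831) = -7.215; smaller M is more luminous → Star P.
L ratio = 10^(0.4 |ΔM|) = 10^2.886 = 769.1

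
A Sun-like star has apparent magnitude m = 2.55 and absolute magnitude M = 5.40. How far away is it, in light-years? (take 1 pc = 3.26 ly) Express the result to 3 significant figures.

μ = m − M = -2.850
m − M = 5 log₁₀ d − 5
log₁₀ d = (m − M)/5 + 1 = 0.4300
d = 10^0.4300 = 2.692 pc
= 8.774 ly

d ≈ 8.77 ly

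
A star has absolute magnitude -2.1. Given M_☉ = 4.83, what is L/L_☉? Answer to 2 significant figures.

L/L_☉ ≈ 590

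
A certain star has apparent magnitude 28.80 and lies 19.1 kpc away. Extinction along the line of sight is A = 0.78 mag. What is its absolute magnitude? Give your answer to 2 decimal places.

M ≈ 11.61

d = 19.1 kpc = 19100 pc
5 log₁₀(d/10 pc) = 5 log₁₀(19100) − 5 = 16.405
M = m − 5 log₁₀(d/10) − A = 28.80 − 16.405 − 0.78 = 11.615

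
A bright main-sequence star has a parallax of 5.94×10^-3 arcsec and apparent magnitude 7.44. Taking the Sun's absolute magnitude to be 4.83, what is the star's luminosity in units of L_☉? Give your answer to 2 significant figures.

L/L_☉ ≈ 26

d = 1/p = 1/5.94×10^-3″ = 168.4 pc
M = m − 5 log₁₀ d + 5 = 7.44 − 5·2.2262 + 5 = 1.309
M − M_☉ = 1.309 − 4.83 = -3.521
L/L_☉ = 10^(−0.4 × -3.521) = 25.61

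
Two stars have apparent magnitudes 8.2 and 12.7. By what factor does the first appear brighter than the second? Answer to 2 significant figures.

Δm = 8.2 − (12.7) = -4.5
Flux ratio = 10^(−0.4 Δm) = 10^(−0.4 × -4.5) = 10^1.800 = 63.10

63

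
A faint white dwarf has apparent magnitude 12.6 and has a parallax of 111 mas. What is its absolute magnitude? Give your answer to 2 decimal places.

p = 111 mas = 0.111″ → d = 1/p = 9.009 pc
5 log₁₀(d/10 pc) = 5 log₁₀(9.009) − 5 = -0.227
M = m − 5 log₁₀(d/10) = 12.6 + 0.227 = 12.827

M ≈ 12.83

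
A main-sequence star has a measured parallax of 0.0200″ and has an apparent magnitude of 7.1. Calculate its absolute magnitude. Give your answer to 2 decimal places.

d = 1/p = 1/0.0200″ = 50.00 pc
5 log₁₀(d/10 pc) = 5 log₁₀(50.00) − 5 = 3.495
M = m − 5 log₁₀(d/10) = 7.1 − 3.495 = 3.605

M ≈ 3.61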